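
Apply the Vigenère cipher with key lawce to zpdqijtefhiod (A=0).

kpzsmutahltoz

Repeat the key across the message: lawcelawcelaw
z(25)+l(11): 36≡10 → k
p(15)+a(0): 15 → p
d(3)+w(22): 25 → z
q(16)+c(2): 18 → s
i(8)+e(4): 12 → m
j(9)+l(11): 20 → u
t(19)+a(0): 19 → t
e(4)+w(22): 26≡0 → a
f(5)+c(2): 7 → h
h(7)+e(4): 11 → l
i(8)+l(11): 19 → t
o(14)+a(0): 14 → o
d(3)+w(22): 25 → z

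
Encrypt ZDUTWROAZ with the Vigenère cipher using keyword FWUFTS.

Repeat the key across the message: FWUFTSFWU
Z(25)+F(5): 30≡4 → E
D(3)+W(22): 25 → Z
U(20)+U(20): 40≡14 → O
T(19)+F(5): 24 → Y
W(22)+T(19): 41≡15 → P
R(17)+S(18): 35≡9 → J
O(14)+F(5): 19 → T
A(0)+W(22): 22 → W
Z(25)+U(20): 45≡19 → T

EZOYPJTWT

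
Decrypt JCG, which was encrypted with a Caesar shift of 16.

J(9): 9−16=-7≡19 → T
C(2): 2−16=-14≡12 → M
G(6): 6−16=-10≡16 → Q

TMQ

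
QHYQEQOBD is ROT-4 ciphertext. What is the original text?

Q(16): 16−4=12 → M
H(7): 7−4=3 → D
Y(24): 24−4=20 → U
Q(16): 16−4=12 → M
E(4): 4−4=0 → A
Q(16): 16−4=12 → M
O(14): 14−4=10 → K
B(1): 1−4=-3≡23 → X
D(3): 3−4=-1≡25 → Z

MDUMAMKXZ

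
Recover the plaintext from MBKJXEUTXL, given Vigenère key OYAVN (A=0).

YDKOKQWTCY

Repeat the key across the ciphertext: OYAVNOYAVN
M(12)−O(14): -2≡24 → Y
B(1)−Y(24): -23≡3 → D
K(10)−A(0): 10 → K
J(9)−V(21): -12≡14 → O
X(23)−N(13): 10 → K
E(4)−O(14): -10≡16 → Q
U(20)−Y(24): -4≡22 → W
T(19)−A(0): 19 → T
X(23)−V(21): 2 → C
L(11)−N(13): -2≡24 → Y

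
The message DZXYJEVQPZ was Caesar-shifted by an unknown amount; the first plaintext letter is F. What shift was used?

24

From the crib: D(3)−F(5)=-2≡24, so the shift is 24.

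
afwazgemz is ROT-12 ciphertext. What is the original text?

otkonusan

a(0): 0−12=-12≡14 → o
f(5): 5−12=-7≡19 → t
w(22): 22−12=10 → k
a(0): 0−12=-12≡14 → o
z(25): 25−12=13 → n
g(6): 6−12=-6≡20 → u
e(4): 4−12=-8≡18 → s
m(12): 12−12=0 → a
z(25): 25−12=13 → n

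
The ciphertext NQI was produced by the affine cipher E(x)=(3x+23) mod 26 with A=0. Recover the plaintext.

The inverse of 3 mod 26 is 9, since 3·9=27≡1. Apply D(y)=9·(y−23) mod 26:
N(13): 9·(13−23)=-90≡14 → O
Q(16): 9·(16−23)=-63≡15 → P
I(8): 9·(8−23)=-135≡21 → V

OPV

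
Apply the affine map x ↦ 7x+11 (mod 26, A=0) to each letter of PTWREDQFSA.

P(15): 7·15+11=116≡12 → M
T(19): 7·19+11=144≡14 → O
W(22): 7·22+11=165≡9 → J
R(17): 7·17+11=130≡0 → A
E(4): 7·4+11=39≡13 → N
D(3): 7·3+11=32≡6 → G
Q(16): 7·16+11=123≡19 → T
F(5): 7·5+11=46≡20 → U
S(18): 7·18+11=137≡7 → H
A(0): 7·0+11=11 → L

MOJANGTUHL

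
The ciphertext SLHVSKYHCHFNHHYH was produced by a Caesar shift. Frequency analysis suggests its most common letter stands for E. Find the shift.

The most frequent ciphertext letter is H (appears 6 times).
H is position 7; E is position 4.
Shift = 3.

3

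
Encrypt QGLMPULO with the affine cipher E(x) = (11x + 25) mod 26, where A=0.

TNQBILQX

Q(16): 11·16+25=201≡19 → T
G(6): 11·6+25=91≡13 → N
L(11): 11·11+25=146≡16 → Q
M(12): 11·12+25=157≡1 → B
P(15): 11·15+25=190≡8 → I
U(20): 11·20+25=245≡11 → L
L(11): 11·11+25=146≡16 → Q
O(14): 11·14+25=179≡23 → X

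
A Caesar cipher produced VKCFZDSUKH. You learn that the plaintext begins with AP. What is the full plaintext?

APHKEIXZPM

From the crib: V(21)−A(0)=21, so the shift is 21.
Subtract 21 from each ciphertext letter:
V(21): 21−21=0 → A
K(10): 10−21=-11≡15 → P
C(2): 2−21=-19≡7 → H
F(5): 5−21=-16≡10 → K
Z(25): 25−21=4 → E
D(3): 3−21=-18≡8 → I
S(18): 18−21=-3≡23 → X
U(20): 20−21=-1≡25 → Z
K(10): 10−21=-11≡15 → P
H(7): 7−21=-14≡12 → M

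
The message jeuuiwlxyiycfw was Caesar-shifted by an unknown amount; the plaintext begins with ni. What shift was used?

22

From the crib: j(9)−n(13)=-4≡22, so the shift is 22.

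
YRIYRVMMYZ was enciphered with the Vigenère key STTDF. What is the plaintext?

Repeat the key across the ciphertext: STTDFSTTDF
Y(24)−S(18): 6 → G
R(17)−T(19): -2≡24 → Y
I(8)−T(19): -11≡15 → P
Y(24)−D(3): 21 → V
R(17)−F(5): 12 → M
V(21)−S(18): 3 → D
M(12)−T(19): -7≡19 → T
M(12)−T(19): -7≡19 → T
Y(24)−D(3): 21 → V
Z(25)−F(5): 20 → U

GYPVMDTTVU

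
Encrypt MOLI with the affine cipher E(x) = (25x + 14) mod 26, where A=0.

M(12): 25·12+14=314≡2 → C
O(14): 25·14+14=364≡0 → A
L(11): 25·11+14=289≡3 → D
I(8): 25·8+14=214≡6 → G

CADG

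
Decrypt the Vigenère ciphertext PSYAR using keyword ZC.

Repeat the key across the ciphertext: ZCZCZ
P(15)−Z(25): -10≡16 → Q
S(18)−C(2): 16 → Q
Y(24)−Z(25): -1≡25 → Z
A(0)−C(2): -2≡24 → Y
R(17)−Z(25): -8≡18 → S

QQZYS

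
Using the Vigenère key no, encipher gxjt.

Repeat the key across the message: nono
g(6)+n(13): 19 → t
x(23)+o(14): 37≡11 → l
j(9)+n(13): 22 → w
t(19)+o(14): 33≡7 → h

tlwh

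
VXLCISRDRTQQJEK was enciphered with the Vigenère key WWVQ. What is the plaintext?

Repeat the key across the ciphertext: WWVQWWVQWWVQWWV
V(21)−W(22): -1≡25 → Z
X(23)−W(22): 1 → B
L(11)−V(21): -10≡16 → Q
C(2)−Q(16): -14≡12 → M
I(8)−W(22): -14≡12 → M
S(18)−W(22): -4≡22 → W
R(17)−V(21): -4≡22 → W
D(3)−Q(16): -13≡13 → N
R(17)−W(22): -5≡21 → V
T(19)−W(22): -3≡23 → X
Q(16)−V(21): -5≡21 → V
Q(16)−Q(16): 0 → A
J(9)−W(22): -13≡13 → N
E(4)−W(22): -18≡8 → I
K(10)−V(21): -11≡15 → P

ZBQMMWWNVXVANIP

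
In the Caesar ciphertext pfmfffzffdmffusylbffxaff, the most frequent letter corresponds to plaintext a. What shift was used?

5

The most frequent ciphertext letter is f (appears 12 times).
f is position 5; a is position 0.
Shift = 5.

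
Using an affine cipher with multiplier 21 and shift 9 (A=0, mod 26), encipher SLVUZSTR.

XGINOXSC

S(18): 21·18+9=387≡23 → X
L(11): 21·11+9=240≡6 → G
V(21): 21·21+9=450≡8 → I
U(20): 21·20+9=429≡13 → N
Z(25): 21·25+9=534≡14 → O
S(18): 21·18+9=387≡23 → X
T(19): 21·19+9=408≡18 → S
R(17): 21·17+9=366≡2 → C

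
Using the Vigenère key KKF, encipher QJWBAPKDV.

ATBLKUUNA

Repeat the key across the message: KKFKKFKKF
Q(16)+K(10): 26≡0 → A
J(9)+K(10): 19 → T
W(22)+F(5): 27≡1 → B
B(1)+K(10): 11 → L
A(0)+K(10): 10 → K
P(15)+F(5): 20 → U
K(10)+K(10): 20 → U
D(3)+K(10): 13 → N
V(21)+F(5): 26≡0 → A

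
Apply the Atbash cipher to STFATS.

HGUZGH

S(18) → H(7)
T(19) → G(6)
F(5) → U(20)
A(0) → Z(25)
T(19) → G(6)
S(18) → H(7)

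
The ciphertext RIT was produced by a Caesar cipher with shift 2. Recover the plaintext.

R(17): 17−2=15 → P
I(8): 8−2=6 → G
T(19): 19−2=17 → R

PGR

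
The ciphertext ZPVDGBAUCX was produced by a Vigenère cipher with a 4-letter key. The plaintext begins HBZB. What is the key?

Subtract each crib letter from the matching ciphertext letter (mod 26):
Z(25)−H(7)=18 → S
P(15)−B(1)=14 → O
V(21)−Z(25)=-4≡22 → W
D(3)−B(1)=2 → C

SOWC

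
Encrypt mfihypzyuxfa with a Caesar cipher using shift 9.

vorqhyihdgoj

m(12): 12+9=21 → v
f(5): 5+9=14 → o
i(8): 8+9=17 → r
h(7): 7+9=16 → q
y(24): 24+9=33≡7 → h
p(15): 15+9=24 → y
z(25): 25+9=34≡8 → i
y(24): 24+9=33≡7 → h
u(20): 20+9=29≡3 → d
x(23): 23+9=32≡6 → g
f(5): 5+9=14 → o
a(0): 0+9=9 → j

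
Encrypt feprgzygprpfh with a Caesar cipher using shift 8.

nmxzohgoxzxnp

f(5): 5+8=13 → n
e(4): 4+8=12 → m
p(15): 15+8=23 → x
r(17): 17+8=25 → z
g(6): 6+8=14 → o
z(25): 25+8=33≡7 → h
y(24): 24+8=32≡6 → g
g(6): 6+8=14 → o
p(15): 15+8=23 → x
r(17): 17+8=25 → z
p(15): 15+8=23 → x
f(5): 5+8=13 → n
h(7): 7+8=15 → p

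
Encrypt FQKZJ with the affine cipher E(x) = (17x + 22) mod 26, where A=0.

DIKFT

F(5): 17·5+22=107≡3 → D
Q(16): 17·16+22=294≡8 → I
K(10): 17·10+22=192≡10 → K
Z(25): 17·25+22=447≡5 → F
J(9): 17·9+22=175≡19 → T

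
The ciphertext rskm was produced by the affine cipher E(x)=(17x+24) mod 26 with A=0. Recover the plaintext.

The inverse of 17 mod 26 is 23, since 17·23=391≡1. Apply D(y)=23·(y−24) mod 26:
r(17): 23·(17−24)=-161≡21 → v
s(18): 23·(18−24)=-138≡18 → s
k(10): 23·(10−24)=-322≡16 → q
m(12): 23·(12−24)=-276≡10 → k

vsqk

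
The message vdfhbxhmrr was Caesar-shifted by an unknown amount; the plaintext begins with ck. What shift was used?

19

From the crib: v(21)−c(2)=19, so the shift is 19.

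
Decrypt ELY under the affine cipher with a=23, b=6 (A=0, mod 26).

SHU

The inverse of 23 mod 26 is 17, since 23·17=391≡1. Apply D(y)=17·(y−6) mod 26:
E(4): 17·(4−6)=-34≡18 → S
L(11): 17·(11−6)=85≡7 → H
Y(24): 17·(24−6)=306≡20 → U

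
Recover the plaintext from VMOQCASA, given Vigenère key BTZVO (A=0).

UTPVOZZB

Repeat the key across the ciphertext: BTZVOBTZ
V(21)−B(1): 20 → U
M(12)−T(19): -7≡19 → T
O(14)−Z(25): -11≡15 → P
Q(16)−V(21): -5≡21 → V
C(2)−O(14): -12≡14 → O
A(0)−B(1): -1≡25 → Z
S(18)−T(19): -1≡25 → Z
A(0)−Z(25): -25≡1 → B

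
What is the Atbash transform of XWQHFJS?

CDJSUQH

X(23) → C(2)
W(22) → D(3)
Q(16) → J(9)
H(7) → S(18)
F(5) → U(20)
J(9) → Q(16)
S(18) → H(7)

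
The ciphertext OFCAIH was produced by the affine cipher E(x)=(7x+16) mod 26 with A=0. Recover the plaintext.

WRYUKV

The inverse of 7 mod 26 is 15, since 7·15=105≡1. Apply D(y)=15·(y−16) mod 26:
O(14): 15·(14−16)=-30≡22 → W
F(5): 15·(5−16)=-165≡17 → R
C(2): 15·(2−16)=-210≡24 → Y
A(0): 15·(0−16)=-240≡20 → U
I(8): 15·(8−16)=-120≡10 → K
H(7): 15·(7−16)=-135≡21 → V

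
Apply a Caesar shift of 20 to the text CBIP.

WVCJ

C(2): 2+20=22 → W
B(1): 1+20=21 → V
I(8): 8+20=28≡2 → C
P(15): 15+20=35≡9 → J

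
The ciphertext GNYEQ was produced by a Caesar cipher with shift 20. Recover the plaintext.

MTEKW

G(6): 6−20=-14≡12 → M
N(13): 13−20=-7≡19 → T
Y(24): 24−20=4 → E
E(4): 4−20=-16≡10 → K
Q(16): 16−20=-4≡22 → W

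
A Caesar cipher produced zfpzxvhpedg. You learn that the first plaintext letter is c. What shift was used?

From the crib: z(25)−c(2)=23, so the shift is 23.

23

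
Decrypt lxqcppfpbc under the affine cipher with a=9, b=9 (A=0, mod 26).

The inverse of 9 mod 26 is 3, since 9·3=27≡1. Apply D(y)=3·(y−9) mod 26:
l(11): 3·(11−9)=6 → g
x(23): 3·(23−9)=42≡16 → q
q(16): 3·(16−9)=21 → v
c(2): 3·(2−9)=-21≡5 → f
p(15): 3·(15−9)=18 → s
p(15): 3·(15−9)=18 → s
f(5): 3·(5−9)=-12≡14 → o
p(15): 3·(15−9)=18 → s
b(1): 3·(1−9)=-24≡2 → c
c(2): 3·(2−9)=-21≡5 → f

gqvfssoscf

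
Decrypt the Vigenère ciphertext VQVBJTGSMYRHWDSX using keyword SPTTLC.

Repeat the key across the ciphertext: SPTTLCSPTTLCSPTT
V(21)−S(18): 3 → D
Q(16)−P(15): 1 → B
V(21)−T(19): 2 → C
B(1)−T(19): -18≡8 → I
J(9)−L(11): -2≡24 → Y
T(19)−C(2): 17 → R
G(6)−S(18): -12≡14 → O
S(18)−P(15): 3 → D
M(12)−T(19): -7≡19 → T
Y(24)−T(19): 5 → F
R(17)−L(11): 6 → G
H(7)−C(2): 5 → F
W(22)−S(18): 4 → E
D(3)−P(15): -12≡14 → O
S(18)−T(19): -1≡25 → Z
X(23)−T(19): 4 → E

DBCIYRODTFGFEOZE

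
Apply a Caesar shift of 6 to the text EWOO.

KCUU

E(4): 4+6=10 → K
W(22): 22+6=28≡2 → C
O(14): 14+6=20 → U
O(14): 14+6=20 → U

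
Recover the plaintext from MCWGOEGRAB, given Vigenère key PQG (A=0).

XMQRYYRBUM

Repeat the key across the ciphertext: PQGPQGPQGP
M(12)−P(15): -3≡23 → X
C(2)−Q(16): -14≡12 → M
W(22)−G(6): 16 → Q
G(6)−P(15): -9≡17 → R
O(14)−Q(16): -2≡24 → Y
E(4)−G(6): -2≡24 → Y
G(6)−P(15): -9≡17 → R
R(17)−Q(16): 1 → B
A(0)−G(6): -6≡20 → U
B(1)−P(15): -14≡12 → M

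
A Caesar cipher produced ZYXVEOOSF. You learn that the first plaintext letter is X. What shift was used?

From the crib: Z(25)−X(23)=2, so the shift is 2.

2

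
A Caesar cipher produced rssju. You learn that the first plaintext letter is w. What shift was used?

From the crib: r(17)−w(22)=-5≡21, so the shift is 21.

21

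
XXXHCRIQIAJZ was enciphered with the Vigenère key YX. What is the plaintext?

ZAZKEUKTKDLC

Repeat the key across the ciphertext: YXYXYXYXYXYX
X(23)−Y(24): -1≡25 → Z
X(23)−X(23): 0 → A
X(23)−Y(24): -1≡25 → Z
H(7)−X(23): -16≡10 → K
C(2)−Y(24): -22≡4 → E
R(17)−X(23): -6≡20 → U
I(8)−Y(24): -16≡10 → K
Q(16)−X(23): -7≡19 → T
I(8)−Y(24): -16≡10 → K
A(0)−X(23): -23≡3 → D
J(9)−Y(24): -15≡11 → L
Z(25)−X(23): 2 → C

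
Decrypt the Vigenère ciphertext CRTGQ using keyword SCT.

Repeat the key across the ciphertext: SCTSC
C(2)−S(18): -16≡10 → K
R(17)−C(2): 15 → P
T(19)−T(19): 0 → A
G(6)−S(18): -12≡14 → O
Q(16)−C(2): 14 → O

KPAOO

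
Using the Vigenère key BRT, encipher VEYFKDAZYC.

Repeat the key across the message: BRTBRTBRTB
V(21)+B(1): 22 → W
E(4)+R(17): 21 → V
Y(24)+T(19): 43≡17 → R
F(5)+B(1): 6 → G
K(10)+R(17): 27≡1 → B
D(3)+T(19): 22 → W
A(0)+B(1): 1 → B
Z(25)+R(17): 42≡16 → Q
Y(24)+T(19): 43≡17 → R
C(2)+B(1): 3 → D

WVRGBWBQRD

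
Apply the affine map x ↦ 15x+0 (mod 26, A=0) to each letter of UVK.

ODU

U(20): 15·20+0=300≡14 → O
V(21): 15·21+0=315≡3 → D
K(10): 15·10+0=150≡20 → U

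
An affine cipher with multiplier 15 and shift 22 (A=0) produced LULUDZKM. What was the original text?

BMBMXVUI

The inverse of 15 mod 26 is 7, since 15·7=105≡1. Apply D(y)=7·(y−22) mod 26:
L(11): 7·(11−22)=-77≡1 → B
U(20): 7·(20−22)=-14≡12 → M
L(11): 7·(11−22)=-77≡1 → B
U(20): 7·(20−22)=-14≡12 → M
D(3): 7·(3−22)=-133≡23 → X
Z(25): 7·(25−22)=21 → V
K(10): 7·(10−22)=-84≡20 → U
M(12): 7·(12−22)=-70≡8 → I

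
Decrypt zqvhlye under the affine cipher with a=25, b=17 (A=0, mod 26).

sbwkgtn

The inverse of 25 mod 26 is 25, since 25·25=625≡1. Apply D(y)=25·(y−17) mod 26:
z(25): 25·(25−17)=200≡18 → s
q(16): 25·(16−17)=-25≡1 → b
v(21): 25·(21−17)=100≡22 → w
h(7): 25·(7−17)=-250≡10 → k
l(11): 25·(11−17)=-150≡6 → g
y(24): 25·(24−17)=175≡19 → t
e(4): 25·(4−17)=-325≡13 → n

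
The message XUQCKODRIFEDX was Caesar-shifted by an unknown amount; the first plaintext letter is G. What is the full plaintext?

GDZLTXMARONMG

From the crib: X(23)−G(6)=17, so the shift is 17.
Subtract 17 from each ciphertext letter:
X(23): 23−17=6 → G
U(20): 20−17=3 → D
Q(16): 16−17=-1≡25 → Z
C(2): 2−17=-15≡11 → L
K(10): 10−17=-7≡19 → T
O(14): 14−17=-3≡23 → X
D(3): 3−17=-14≡12 → M
R(17): 17−17=0 → A
I(8): 8−17=-9≡17 → R
F(5): 5−17=-12≡14 → O
E(4): 4−17=-13≡13 → N
D(3): 3−17=-14≡12 → M
X(23): 23−17=6 → G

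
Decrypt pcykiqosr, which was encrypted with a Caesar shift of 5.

kxtfdljnm

p(15): 15−5=10 → k
c(2): 2−5=-3≡23 → x
y(24): 24−5=19 → t
k(10): 10−5=5 → f
i(8): 8−5=3 → d
q(16): 16−5=11 → l
o(14): 14−5=9 → j
s(18): 18−5=13 → n
r(17): 17−5=12 → m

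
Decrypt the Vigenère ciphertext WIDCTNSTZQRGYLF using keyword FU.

Repeat the key across the ciphertext: FUFUFUFUFUFUFUF
W(22)−F(5): 17 → R
I(8)−U(20): -12≡14 → O
D(3)−F(5): -2≡24 → Y
C(2)−U(20): -18≡8 → I
T(19)−F(5): 14 → O
N(13)−U(20): -7≡19 → T
S(18)−F(5): 13 → N
T(19)−U(20): -1≡25 → Z
Z(25)−F(5): 20 → U
Q(16)−U(20): -4≡22 → W
R(17)−F(5): 12 → M
G(6)−U(20): -14≡12 → M
Y(24)−F(5): 19 → T
L(11)−U(20): -9≡17 → R
F(5)−F(5): 0 → A

ROYIOTNZUWMMTRA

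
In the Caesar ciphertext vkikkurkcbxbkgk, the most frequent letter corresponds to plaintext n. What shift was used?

23

The most frequent ciphertext letter is k (appears 6 times).
k is position 10; n is position 13.
Shift = -3≡23.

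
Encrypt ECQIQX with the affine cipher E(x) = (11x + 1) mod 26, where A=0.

TXVLVU

E(4): 11·4+1=45≡19 → T
C(2): 11·2+1=23 → X
Q(16): 11·16+1=177≡21 → V
I(8): 11·8+1=89≡11 → L
Q(16): 11·16+1=177≡21 → V
X(23): 11·23+1=254≡20 → U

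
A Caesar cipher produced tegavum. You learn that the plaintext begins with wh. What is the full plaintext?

whjdyxp

From the crib: t(19)−w(22)=-3≡23, so the shift is 23.
Subtract 23 from each ciphertext letter:
t(19): 19−23=-4≡22 → w
e(4): 4−23=-19≡7 → h
g(6): 6−23=-17≡9 → j
a(0): 0−23=-23≡3 → d
v(21): 21−23=-2≡24 → y
u(20): 20−23=-3≡23 → x
m(12): 12−23=-11≡15 → p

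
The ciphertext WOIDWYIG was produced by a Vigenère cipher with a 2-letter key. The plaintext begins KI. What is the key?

MG

Subtract each crib letter from the matching ciphertext letter (mod 26):
W(22)−K(10)=12 → M
O(14)−I(8)=6 → G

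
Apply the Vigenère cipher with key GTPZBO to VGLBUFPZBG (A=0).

BZAAVTVSQF

Repeat the key across the message: GTPZBOGTPZ
V(21)+G(6): 27≡1 → B
G(6)+T(19): 25 → Z
L(11)+P(15): 26≡0 → A
B(1)+Z(25): 26≡0 → A
U(20)+B(1): 21 → V
F(5)+O(14): 19 → T
P(15)+G(6): 21 → V
Z(25)+T(19): 44≡18 → S
B(1)+P(15): 16 → Q
G(6)+Z(25): 31≡5 → F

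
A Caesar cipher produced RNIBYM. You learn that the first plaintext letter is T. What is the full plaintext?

From the crib: R(17)−T(19)=-2≡24, so the shift is 24.
Subtract 24 from each ciphertext letter:
R(17): 17−24=-7≡19 → T
N(13): 13−24=-11≡15 → P
I(8): 8−24=-16≡10 → K
B(1): 1−24=-23≡3 → D
Y(24): 24−24=0 → A
M(12): 12−24=-12≡14 → O

TPKDAO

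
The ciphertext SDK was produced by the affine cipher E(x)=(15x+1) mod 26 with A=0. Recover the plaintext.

POL

The inverse of 15 mod 26 is 7, since 15·7=105≡1. Apply D(y)=7·(y−1) mod 26:
S(18): 7·(18−1)=119≡15 → P
D(3): 7·(3−1)=14 → O
K(10): 7·(10−1)=63≡11 → L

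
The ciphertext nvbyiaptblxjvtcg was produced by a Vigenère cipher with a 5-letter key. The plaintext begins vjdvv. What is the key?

Subtract each crib letter from the matching ciphertext letter (mod 26):
n(13)−v(21)=-8≡18 → s
v(21)−j(9)=12 → m
b(1)−d(3)=-2≡24 → y
y(24)−v(21)=3 → d
i(8)−v(21)=-13≡13 → n

smydn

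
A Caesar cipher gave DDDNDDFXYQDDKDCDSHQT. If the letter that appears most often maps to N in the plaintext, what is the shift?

The most frequent ciphertext letter is D (appears 9 times).
D is position 3; N is position 13.
Shift = -10≡16.

16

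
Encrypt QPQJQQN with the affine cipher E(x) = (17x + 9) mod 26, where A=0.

Q(16): 17·16+9=281≡21 → V
P(15): 17·15+9=264≡4 → E
Q(16): 17·16+9=281≡21 → V
J(9): 17·9+9=162≡6 → G
Q(16): 17·16+9=281≡21 → V
Q(16): 17·16+9=281≡21 → V
N(13): 17·13+9=230≡22 → W

VEVGVVW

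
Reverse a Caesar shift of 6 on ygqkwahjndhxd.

sakequbdhxbrx

y(24): 24−6=18 → s
g(6): 6−6=0 → a
q(16): 16−6=10 → k
k(10): 10−6=4 → e
w(22): 22−6=16 → q
a(0): 0−6=-6≡20 → u
h(7): 7−6=1 → b
j(9): 9−6=3 → d
n(13): 13−6=7 → h
d(3): 3−6=-3≡23 → x
h(7): 7−6=1 → b
x(23): 23−6=17 → r
d(3): 3−6=-3≡23 → x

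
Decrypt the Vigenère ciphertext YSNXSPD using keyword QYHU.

Repeat the key across the ciphertext: QYHUQYH
Y(24)−Q(16): 8 → I
S(18)−Y(24): -6≡20 → U
N(13)−H(7): 6 → G
X(23)−U(20): 3 → D
S(18)−Q(16): 2 → C
P(15)−Y(24): -9≡17 → R
D(3)−H(7): -4≡22 → W

IUGDCRW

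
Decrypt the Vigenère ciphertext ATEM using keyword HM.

THXA

Repeat the key across the ciphertext: HMHM
A(0)−H(7): -7≡19 → T
T(19)−M(12): 7 → H
E(4)−H(7): -3≡23 → X
M(12)−M(12): 0 → A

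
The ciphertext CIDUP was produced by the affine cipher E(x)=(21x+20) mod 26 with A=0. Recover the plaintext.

OSTAB

The inverse of 21 mod 26 is 5, since 21·5=105≡1. Apply D(y)=5·(y−20) mod 26:
C(2): 5·(2−20)=-90≡14 → O
I(8): 5·(8−20)=-60≡18 → S
D(3): 5·(3−20)=-85≡19 → T
U(20): 5·(20−20)=0 → A
P(15): 5·(15−20)=-25≡1 → B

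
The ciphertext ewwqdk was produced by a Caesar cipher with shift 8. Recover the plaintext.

e(4): 4−8=-4≡22 → w
w(22): 22−8=14 → o
w(22): 22−8=14 → o
q(16): 16−8=8 → i
d(3): 3−8=-5≡21 → v
k(10): 10−8=2 → c

wooivc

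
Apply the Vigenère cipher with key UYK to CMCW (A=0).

Repeat the key across the message: UYKU
C(2)+U(20): 22 → W
M(12)+Y(24): 36≡10 → K
C(2)+K(10): 12 → M
W(22)+U(20): 42≡16 → Q

WKMQ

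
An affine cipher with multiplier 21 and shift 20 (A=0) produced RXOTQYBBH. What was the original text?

The inverse of 21 mod 26 is 5, since 21·5=105≡1. Apply D(y)=5·(y−20) mod 26:
R(17): 5·(17−20)=-15≡11 → L
X(23): 5·(23−20)=15 → P
O(14): 5·(14−20)=-30≡22 → W
T(19): 5·(19−20)=-5≡21 → V
Q(16): 5·(16−20)=-20≡6 → G
Y(24): 5·(24−20)=20 → U
B(1): 5·(1−20)=-95≡9 → J
B(1): 5·(1−20)=-95≡9 → J
H(7): 5·(7−20)=-65≡13 → N

LPWVGUJJN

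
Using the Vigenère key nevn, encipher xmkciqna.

kqfpvuin

Repeat the key across the message: nevnnevn
x(23)+n(13): 36≡10 → k
m(12)+e(4): 16 → q
k(10)+v(21): 31≡5 → f
c(2)+n(13): 15 → p
i(8)+n(13): 21 → v
q(16)+e(4): 20 → u
n(13)+v(21): 34≡8 → i
a(0)+n(13): 13 → n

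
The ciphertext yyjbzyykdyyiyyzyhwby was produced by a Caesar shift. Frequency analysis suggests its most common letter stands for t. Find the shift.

The most frequent ciphertext letter is y (appears 10 times).
y is position 24; t is position 19.
Shift = 5.

5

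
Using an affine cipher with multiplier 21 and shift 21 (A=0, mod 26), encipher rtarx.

r(17): 21·17+21=378≡14 → o
t(19): 21·19+21=420≡4 → e
a(0): 21·0+21=21 → v
r(17): 21·17+21=378≡14 → o
x(23): 21·23+21=504≡10 → k

oevok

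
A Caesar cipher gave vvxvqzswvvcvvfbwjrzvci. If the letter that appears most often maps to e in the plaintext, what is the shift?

The most frequent ciphertext letter is v (appears 8 times).
v is position 21; e is position 4.
Shift = 17.

17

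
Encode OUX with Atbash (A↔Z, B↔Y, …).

LFC

O(14) → L(11)
U(20) → F(5)
X(23) → C(2)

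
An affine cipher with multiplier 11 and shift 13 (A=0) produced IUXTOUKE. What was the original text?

JDIKTDVL

The inverse of 11 mod 26 is 19, since 11·19=209≡1. Apply D(y)=19·(y−13) mod 26:
I(8): 19·(8−13)=-95≡9 → J
U(20): 19·(20−13)=133≡3 → D
X(23): 19·(23−13)=190≡8 → I
T(19): 19·(19−13)=114≡10 → K
O(14): 19·(14−13)=19 → T
U(20): 19·(20−13)=133≡3 → D
K(10): 19·(10−13)=-57≡21 → V
E(4): 19·(4−13)=-171≡11 → L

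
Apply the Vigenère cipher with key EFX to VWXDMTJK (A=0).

ZBUHRQNP

Repeat the key across the message: EFXEFXEF
V(21)+E(4): 25 → Z
W(22)+F(5): 27≡1 → B
X(23)+X(23): 46≡20 → U
D(3)+E(4): 7 → H
M(12)+F(5): 17 → R
T(19)+X(23): 42≡16 → Q
J(9)+E(4): 13 → N
K(10)+F(5): 15 → P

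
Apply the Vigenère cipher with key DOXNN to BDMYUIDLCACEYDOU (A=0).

Repeat the key across the message: DOXNNDOXNNDOXNND
B(1)+D(3): 4 → E
D(3)+O(14): 17 → R
M(12)+X(23): 35≡9 → J
Y(24)+N(13): 37≡11 → L
U(20)+N(13): 33≡7 → H
I(8)+D(3): 11 → L
D(3)+O(14): 17 → R
L(11)+X(23): 34≡8 → I
C(2)+N(13): 15 → P
A(0)+N(13): 13 → N
C(2)+D(3): 5 → F
E(4)+O(14): 18 → S
Y(24)+X(23): 47≡21 → V
D(3)+N(13): 16 → Q
O(14)+N(13): 27≡1 → B
U(20)+D(3): 23 → X

ERJLHLRIPNFSVQBX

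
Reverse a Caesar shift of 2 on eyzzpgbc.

cwxxneza

e(4): 4−2=2 → c
y(24): 24−2=22 → w
z(25): 25−2=23 → x
z(25): 25−2=23 → x
p(15): 15−2=13 → n
g(6): 6−2=4 → e
b(1): 1−2=-1≡25 → z
c(2): 2−2=0 → a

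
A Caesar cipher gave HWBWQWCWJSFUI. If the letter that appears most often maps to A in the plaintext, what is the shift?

The most frequent ciphertext letter is W (appears 4 times).
W is position 22; A is position 0.
Shift = 22.

22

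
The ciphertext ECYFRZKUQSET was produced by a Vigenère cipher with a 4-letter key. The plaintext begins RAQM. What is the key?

Subtract each crib letter from the matching ciphertext letter (mod 26):
E(4)−R(17)=-13≡13 → N
C(2)−A(0)=2 → C
Y(24)−Q(16)=8 → I
F(5)−M(12)=-7≡19 → T

NCIT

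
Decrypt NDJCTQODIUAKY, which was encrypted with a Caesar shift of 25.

OEKDURPEJVBLZ

N(13): 13−25=-12≡14 → O
D(3): 3−25=-22≡4 → E
J(9): 9−25=-16≡10 → K
C(2): 2−25=-23≡3 → D
T(19): 19−25=-6≡20 → U
Q(16): 16−25=-9≡17 → R
O(14): 14−25=-11≡15 → P
D(3): 3−25=-22≡4 → E
I(8): 8−25=-17≡9 → J
U(20): 20−25=-5≡21 → V
A(0): 0−25=-25≡1 → B
K(10): 10−25=-15≡11 → L
Y(24): 24−25=-1≡25 → Z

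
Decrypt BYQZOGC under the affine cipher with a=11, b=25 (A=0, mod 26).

The inverse of 11 mod 26 is 19, since 11·19=209≡1. Apply D(y)=19·(y−25) mod 26:
B(1): 19·(1−25)=-456≡12 → M
Y(24): 19·(24−25)=-19≡7 → H
Q(16): 19·(16−25)=-171≡11 → L
Z(25): 19·(25−25)=0 → A
O(14): 19·(14−25)=-209≡25 → Z
G(6): 19·(6−25)=-361≡3 → D
C(2): 19·(2−25)=-437≡5 → F

MHLAZDF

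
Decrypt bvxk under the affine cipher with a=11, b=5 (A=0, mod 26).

cser

The inverse of 11 mod 26 is 19, since 11·19=209≡1. Apply D(y)=19·(y−5) mod 26:
b(1): 19·(1−5)=-76≡2 → c
v(21): 19·(21−5)=304≡18 → s
x(23): 19·(23−5)=342≡4 → e
k(10): 19·(10−5)=95≡17 → r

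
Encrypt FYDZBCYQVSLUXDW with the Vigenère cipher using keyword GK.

LIJJHMEABCREDNC

Repeat the key across the message: GKGKGKGKGKGKGKG
F(5)+G(6): 11 → L
Y(24)+K(10): 34≡8 → I
D(3)+G(6): 9 → J
Z(25)+K(10): 35≡9 → J
B(1)+G(6): 7 → H
C(2)+K(10): 12 → M
Y(24)+G(6): 30≡4 → E
Q(16)+K(10): 26≡0 → A
V(21)+G(6): 27≡1 → B
S(18)+K(10): 28≡2 → C
L(11)+G(6): 17 → R
U(20)+K(10): 30≡4 → E
X(23)+G(6): 29≡3 → D
D(3)+K(10): 13 → N
W(22)+G(6): 28≡2 → C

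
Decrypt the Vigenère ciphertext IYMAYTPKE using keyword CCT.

Repeat the key across the ciphertext: CCTCCTCCT
I(8)−C(2): 6 → G
Y(24)−C(2): 22 → W
M(12)−T(19): -7≡19 → T
A(0)−C(2): -2≡24 → Y
Y(24)−C(2): 22 → W
T(19)−T(19): 0 → A
P(15)−C(2): 13 → N
K(10)−C(2): 8 → I
E(4)−T(19): -15≡11 → L

GWTYWANIL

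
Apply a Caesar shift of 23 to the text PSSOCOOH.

P(15): 15+23=38≡12 → M
S(18): 18+23=41≡15 → P
S(18): 18+23=41≡15 → P
O(14): 14+23=37≡11 → L
C(2): 2+23=25 → Z
O(14): 14+23=37≡11 → L
O(14): 14+23=37≡11 → L
H(7): 7+23=30≡4 → E

MPPLZLLE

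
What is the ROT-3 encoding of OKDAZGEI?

O(14): 14+3=17 → R
K(10): 10+3=13 → N
D(3): 3+3=6 → G
A(0): 0+3=3 → D
Z(25): 25+3=28≡2 → C
G(6): 6+3=9 → J
E(4): 4+3=7 → H
I(8): 8+3=11 → L

RNGDCJHL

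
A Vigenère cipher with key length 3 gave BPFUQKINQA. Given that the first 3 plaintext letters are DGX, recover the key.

YJI

Subtract each crib letter from the matching ciphertext letter (mod 26):
B(1)−D(3)=-2≡24 → Y
P(15)−G(6)=9 → J
F(5)−X(23)=-18≡8 → I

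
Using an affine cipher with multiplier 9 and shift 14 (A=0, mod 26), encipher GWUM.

G(6): 9·6+14=68≡16 → Q
W(22): 9·22+14=212≡4 → E
U(20): 9·20+14=194≡12 → M
M(12): 9·12+14=122≡18 → S

QEMS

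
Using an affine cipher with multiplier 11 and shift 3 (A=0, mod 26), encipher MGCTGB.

FRZERO

M(12): 11·12+3=135≡5 → F
G(6): 11·6+3=69≡17 → R
C(2): 11·2+3=25 → Z
T(19): 11·19+3=212≡4 → E
G(6): 11·6+3=69≡17 → R
B(1): 11·1+3=14 → O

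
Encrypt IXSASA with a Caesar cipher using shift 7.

I(8): 8+7=15 → P
X(23): 23+7=30≡4 → E
S(18): 18+7=25 → Z
A(0): 0+7=7 → H
S(18): 18+7=25 → Z
A(0): 0+7=7 → H

PEZHZH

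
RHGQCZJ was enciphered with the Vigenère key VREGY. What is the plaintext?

WQCKEES

Repeat the key across the ciphertext: VREGYVR
R(17)−V(21): -4≡22 → W
H(7)−R(17): -10≡16 → Q
G(6)−E(4): 2 → C
Q(16)−G(6): 10 → K
C(2)−Y(24): -22≡4 → E
Z(25)−V(21): 4 → E
J(9)−R(17): -8≡18 → S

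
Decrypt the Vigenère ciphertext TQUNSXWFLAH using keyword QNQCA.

Repeat the key across the ciphertext: QNQCAQNQCAQ
T(19)−Q(16): 3 → D
Q(16)−N(13): 3 → D
U(20)−Q(16): 4 → E
N(13)−C(2): 11 → L
S(18)−A(0): 18 → S
X(23)−Q(16): 7 → H
W(22)−N(13): 9 → J
F(5)−Q(16): -11≡15 → P
L(11)−C(2): 9 → J
A(0)−A(0): 0 → A
H(7)−Q(16): -9≡17 → R

DDELSHJPJAR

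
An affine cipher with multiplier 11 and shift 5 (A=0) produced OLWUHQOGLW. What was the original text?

PKLZMBPTKL

The inverse of 11 mod 26 is 19, since 11·19=209≡1. Apply D(y)=19·(y−5) mod 26:
O(14): 19·(14−5)=171≡15 → P
L(11): 19·(11−5)=114≡10 → K
W(22): 19·(22−5)=323≡11 → L
U(20): 19·(20−5)=285≡25 → Z
H(7): 19·(7−5)=38≡12 → M
Q(16): 19·(16−5)=209≡1 → B
O(14): 19·(14−5)=171≡15 → P
G(6): 19·(6−5)=19 → T
L(11): 19·(11−5)=114≡10 → K
W(22): 19·(22−5)=323≡11 → L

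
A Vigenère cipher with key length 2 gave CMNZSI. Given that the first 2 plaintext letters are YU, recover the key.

Subtract each crib letter from the matching ciphertext letter (mod 26):
C(2)−Y(24)=-22≡4 → E
M(12)−U(20)=-8≡18 → S

ES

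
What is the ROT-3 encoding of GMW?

JPZ

G(6): 6+3=9 → J
M(12): 12+3=15 → P
W(22): 22+3=25 → Z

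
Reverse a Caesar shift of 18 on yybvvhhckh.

y(24): 24−18=6 → g
y(24): 24−18=6 → g
b(1): 1−18=-17≡9 → j
v(21): 21−18=3 → d
v(21): 21−18=3 → d
h(7): 7−18=-11≡15 → p
h(7): 7−18=-11≡15 → p
c(2): 2−18=-16≡10 → k
k(10): 10−18=-8≡18 → s
h(7): 7−18=-11≡15 → p

ggjddppksp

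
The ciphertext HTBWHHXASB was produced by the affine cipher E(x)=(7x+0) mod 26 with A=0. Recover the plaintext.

The inverse of 7 mod 26 is 15, since 7·15=105≡1. Apply D(y)=15·(y−0) mod 26:
H(7): 15·(7−0)=105≡1 → B
T(19): 15·(19−0)=285≡25 → Z
B(1): 15·(1−0)=15 → P
W(22): 15·(22−0)=330≡18 → S
H(7): 15·(7−0)=105≡1 → B
H(7): 15·(7−0)=105≡1 → B
X(23): 15·(23−0)=345≡7 → H
A(0): 15·(0−0)=0 → A
S(18): 15·(18−0)=270≡10 → K
B(1): 15·(1−0)=15 → P

BZPSBBHAKP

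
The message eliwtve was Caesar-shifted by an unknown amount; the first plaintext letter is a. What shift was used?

4

From the crib: e(4)−a(0)=4, so the shift is 4.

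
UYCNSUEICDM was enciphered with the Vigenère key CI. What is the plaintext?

Repeat the key across the ciphertext: CICICICICIC
U(20)−C(2): 18 → S
Y(24)−I(8): 16 → Q
C(2)−C(2): 0 → A
N(13)−I(8): 5 → F
S(18)−C(2): 16 → Q
U(20)−I(8): 12 → M
E(4)−C(2): 2 → C
I(8)−I(8): 0 → A
C(2)−C(2): 0 → A
D(3)−I(8): -5≡21 → V
M(12)−C(2): 10 → K

SQAFQMCAAVK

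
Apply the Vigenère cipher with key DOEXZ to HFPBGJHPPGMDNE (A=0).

KTTYFMVTMFPRRB

Repeat the key across the message: DOEXZDOEXZDOEX
H(7)+D(3): 10 → K
F(5)+O(14): 19 → T
P(15)+E(4): 19 → T
B(1)+X(23): 24 → Y
G(6)+Z(25): 31≡5 → F
J(9)+D(3): 12 → M
H(7)+O(14): 21 → V
P(15)+E(4): 19 → T
P(15)+X(23): 38≡12 → M
G(6)+Z(25): 31≡5 → F
M(12)+D(3): 15 → P
D(3)+O(14): 17 → R
N(13)+E(4): 17 → R
E(4)+X(23): 27≡1 → B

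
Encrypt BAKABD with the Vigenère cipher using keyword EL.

FLOLFO

Repeat the key across the message: ELELEL
B(1)+E(4): 5 → F
A(0)+L(11): 11 → L
K(10)+E(4): 14 → O
A(0)+L(11): 11 → L
B(1)+E(4): 5 → F
D(3)+L(11): 14 → O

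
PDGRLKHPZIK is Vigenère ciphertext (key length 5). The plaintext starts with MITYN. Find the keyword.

Subtract each crib letter from the matching ciphertext letter (mod 26):
P(15)−M(12)=3 → D
D(3)−I(8)=-5≡21 → V
G(6)−T(19)=-13≡13 → N
R(17)−Y(24)=-7≡19 → T
L(11)−N(13)=-2≡24 → Y

DVNTY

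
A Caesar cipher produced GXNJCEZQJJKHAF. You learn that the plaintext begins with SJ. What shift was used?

From the crib: G(6)−S(18)=-12≡14, so the shift is 14.

14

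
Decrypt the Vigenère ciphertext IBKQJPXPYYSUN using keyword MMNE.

WPXMXDKLMMFQB

Repeat the key across the ciphertext: MMNEMMNEMMNEM
I(8)−M(12): -4≡22 → W
B(1)−M(12): -11≡15 → P
K(10)−N(13): -3≡23 → X
Q(16)−E(4): 12 → M
J(9)−M(12): -3≡23 → X
P(15)−M(12): 3 → D
X(23)−N(13): 10 → K
P(15)−E(4): 11 → L
Y(24)−M(12): 12 → M
Y(24)−M(12): 12 → M
S(18)−N(13): 5 → F
U(20)−E(4): 16 → Q
N(13)−M(12): 1 → B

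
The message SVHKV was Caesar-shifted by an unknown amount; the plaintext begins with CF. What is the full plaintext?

From the crib: S(18)−C(2)=16, so the shift is 16.
Subtract 16 from each ciphertext letter:
S(18): 18−16=2 → C
V(21): 21−16=5 → F
H(7): 7−16=-9≡17 → R
K(10): 10−16=-6≡20 → U
V(21): 21−16=5 → F

CFRUF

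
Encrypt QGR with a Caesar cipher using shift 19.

JZK

Q(16): 16+19=35≡9 → J
G(6): 6+19=25 → Z
R(17): 17+19=36≡10 → K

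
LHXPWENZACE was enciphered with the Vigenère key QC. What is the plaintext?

VFHNGCXXKAO

Repeat the key across the ciphertext: QCQCQCQCQCQ
L(11)−Q(16): -5≡21 → V
H(7)−C(2): 5 → F
X(23)−Q(16): 7 → H
P(15)−C(2): 13 → N
W(22)−Q(16): 6 → G
E(4)−C(2): 2 → C
N(13)−Q(16): -3≡23 → X
Z(25)−C(2): 23 → X
A(0)−Q(16): -16≡10 → K
C(2)−C(2): 0 → A
E(4)−Q(16): -12≡14 → O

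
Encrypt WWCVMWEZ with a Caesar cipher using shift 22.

W(22): 22+22=44≡18 → S
W(22): 22+22=44≡18 → S
C(2): 2+22=24 → Y
V(21): 21+22=43≡17 → R
M(12): 12+22=34≡8 → I
W(22): 22+22=44≡18 → S
E(4): 4+22=26≡0 → A
Z(25): 25+22=47≡21 → V

SSYRISAV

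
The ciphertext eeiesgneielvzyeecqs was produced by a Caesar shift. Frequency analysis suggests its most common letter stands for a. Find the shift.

4

The most frequent ciphertext letter is e (appears 7 times).
e is position 4; a is position 0.
Shift = 4.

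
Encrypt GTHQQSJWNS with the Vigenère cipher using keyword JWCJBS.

Repeat the key across the message: JWCJBSJWCJ
G(6)+J(9): 15 → P
T(19)+W(22): 41≡15 → P
H(7)+C(2): 9 → J
Q(16)+J(9): 25 → Z
Q(16)+B(1): 17 → R
S(18)+S(18): 36≡10 → K
J(9)+J(9): 18 → S
W(22)+W(22): 44≡18 → S
N(13)+C(2): 15 → P
S(18)+J(9): 27≡1 → B

PPJZRKSSPB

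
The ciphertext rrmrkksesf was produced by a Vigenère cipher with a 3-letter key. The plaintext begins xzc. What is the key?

Subtract each crib letter from the matching ciphertext letter (mod 26):
r(17)−x(23)=-6≡20 → u
r(17)−z(25)=-8≡18 → s
m(12)−c(2)=10 → k

usk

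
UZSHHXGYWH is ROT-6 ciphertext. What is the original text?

OTMBBRASQB

U(20): 20−6=14 → O
Z(25): 25−6=19 → T
S(18): 18−6=12 → M
H(7): 7−6=1 → B
H(7): 7−6=1 → B
X(23): 23−6=17 → R
G(6): 6−6=0 → A
Y(24): 24−6=18 → S
W(22): 22−6=16 → Q
H(7): 7−6=1 → B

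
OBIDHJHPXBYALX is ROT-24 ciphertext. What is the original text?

QDKFJLJRZDACNZ

O(14): 14−24=-10≡16 → Q
B(1): 1−24=-23≡3 → D
I(8): 8−24=-16≡10 → K
D(3): 3−24=-21≡5 → F
H(7): 7−24=-17≡9 → J
J(9): 9−24=-15≡11 → L
H(7): 7−24=-17≡9 → J
P(15): 15−24=-9≡17 → R
X(23): 23−24=-1≡25 → Z
B(1): 1−24=-23≡3 → D
Y(24): 24−24=0 → A
A(0): 0−24=-24≡2 → C
L(11): 11−24=-13≡13 → N
X(23): 23−24=-1≡25 → Z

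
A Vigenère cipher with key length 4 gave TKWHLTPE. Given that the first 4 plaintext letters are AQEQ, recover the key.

Subtract each crib letter from the matching ciphertext letter (mod 26):
T(19)−A(0)=19 → T
K(10)−Q(16)=-6≡20 → U
W(22)−E(4)=18 → S
H(7)−Q(16)=-9≡17 → R

TUSR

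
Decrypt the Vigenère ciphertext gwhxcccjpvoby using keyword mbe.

Repeat the key across the ciphertext: mbembembembem
g(6)−m(12): -6≡20 → u
w(22)−b(1): 21 → v
h(7)−e(4): 3 → d
x(23)−m(12): 11 → l
c(2)−b(1): 1 → b
c(2)−e(4): -2≡24 → y
c(2)−m(12): -10≡16 → q
j(9)−b(1): 8 → i
p(15)−e(4): 11 → l
v(21)−m(12): 9 → j
o(14)−b(1): 13 → n
b(1)−e(4): -3≡23 → x
y(24)−m(12): 12 → m

uvdlbyqiljnxm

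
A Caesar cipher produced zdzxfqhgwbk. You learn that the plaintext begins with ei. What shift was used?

From the crib: z(25)−e(4)=21, so the shift is 21.

21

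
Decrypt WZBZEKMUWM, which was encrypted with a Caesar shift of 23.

ZCECHNPXZP

W(22): 22−23=-1≡25 → Z
Z(25): 25−23=2 → C
B(1): 1−23=-22≡4 → E
Z(25): 25−23=2 → C
E(4): 4−23=-19≡7 → H
K(10): 10−23=-13≡13 → N
M(12): 12−23=-11≡15 → P
U(20): 20−23=-3≡23 → X
W(22): 22−23=-1≡25 → Z
M(12): 12−23=-11≡15 → P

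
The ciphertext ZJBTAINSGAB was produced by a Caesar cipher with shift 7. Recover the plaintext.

SCUMTBGLZTU

Z(25): 25−7=18 → S
J(9): 9−7=2 → C
B(1): 1−7=-6≡20 → U
T(19): 19−7=12 → M
A(0): 0−7=-7≡19 → T
I(8): 8−7=1 → B
N(13): 13−7=6 → G
S(18): 18−7=11 → L
G(6): 6−7=-1≡25 → Z
A(0): 0−7=-7≡19 → T
B(1): 1−7=-6≡20 → U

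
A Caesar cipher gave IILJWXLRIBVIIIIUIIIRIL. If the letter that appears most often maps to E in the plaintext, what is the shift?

4

The most frequent ciphertext letter is I (appears 11 times).
I is position 8; E is position 4.
Shift = 4.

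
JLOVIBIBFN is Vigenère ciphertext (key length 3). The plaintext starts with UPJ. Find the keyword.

PWF

Subtract each crib letter from the matching ciphertext letter (mod 26):
J(9)−U(20)=-11≡15 → P
L(11)−P(15)=-4≡22 → W
O(14)−J(9)=5 → F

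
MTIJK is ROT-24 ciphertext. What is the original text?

OVKLM

M(12): 12−24=-12≡14 → O
T(19): 19−24=-5≡21 → V
I(8): 8−24=-16≡10 → K
J(9): 9−24=-15≡11 → L
K(10): 10−24=-14≡12 → M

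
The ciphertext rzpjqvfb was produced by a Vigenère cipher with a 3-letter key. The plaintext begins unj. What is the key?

Subtract each crib letter from the matching ciphertext letter (mod 26):
r(17)−u(20)=-3≡23 → x
z(25)−n(13)=12 → m
p(15)−j(9)=6 → g

xmg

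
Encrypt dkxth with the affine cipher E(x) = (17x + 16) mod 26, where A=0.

d(3): 17·3+16=67≡15 → p
k(10): 17·10+16=186≡4 → e
x(23): 17·23+16=407≡17 → r
t(19): 17·19+16=339≡1 → b
h(7): 17·7+16=135≡5 → f

perbf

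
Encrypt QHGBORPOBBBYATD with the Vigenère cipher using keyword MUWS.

Repeat the key across the message: MUWSMUWSMUWSMUW
Q(16)+M(12): 28≡2 → C
H(7)+U(20): 27≡1 → B
G(6)+W(22): 28≡2 → C
B(1)+S(18): 19 → T
O(14)+M(12): 26≡0 → A
R(17)+U(20): 37≡11 → L
P(15)+W(22): 37≡11 → L
O(14)+S(18): 32≡6 → G
B(1)+M(12): 13 → N
B(1)+U(20): 21 → V
B(1)+W(22): 23 → X
Y(24)+S(18): 42≡16 → Q
A(0)+M(12): 12 → M
T(19)+U(20): 39≡13 → N
D(3)+W(22): 25 → Z

CBCTALLGNVXQMNZ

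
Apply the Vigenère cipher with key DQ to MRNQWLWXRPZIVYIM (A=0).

PHQGZBZNUFCYYOLC

Repeat the key across the message: DQDQDQDQDQDQDQDQ
M(12)+D(3): 15 → P
R(17)+Q(16): 33≡7 → H
N(13)+D(3): 16 → Q
Q(16)+Q(16): 32≡6 → G
W(22)+D(3): 25 → Z
L(11)+Q(16): 27≡1 → B
W(22)+D(3): 25 → Z
X(23)+Q(16): 39≡13 → N
R(17)+D(3): 20 → U
P(15)+Q(16): 31≡5 → F
Z(25)+D(3): 28≡2 → C
I(8)+Q(16): 24 → Y
V(21)+D(3): 24 → Y
Y(24)+Q(16): 40≡14 → O
I(8)+D(3): 11 → L
M(12)+Q(16): 28≡2 → C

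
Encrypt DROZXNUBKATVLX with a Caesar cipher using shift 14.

RFCNLBIPYOHJZL

D(3): 3+14=17 → R
R(17): 17+14=31≡5 → F
O(14): 14+14=28≡2 → C
Z(25): 25+14=39≡13 → N
X(23): 23+14=37≡11 → L
N(13): 13+14=27≡1 → B
U(20): 20+14=34≡8 → I
B(1): 1+14=15 → P
K(10): 10+14=24 → Y
A(0): 0+14=14 → O
T(19): 19+14=33≡7 → H
V(21): 21+14=35≡9 → J
L(11): 11+14=25 → Z
X(23): 23+14=37≡11 → L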